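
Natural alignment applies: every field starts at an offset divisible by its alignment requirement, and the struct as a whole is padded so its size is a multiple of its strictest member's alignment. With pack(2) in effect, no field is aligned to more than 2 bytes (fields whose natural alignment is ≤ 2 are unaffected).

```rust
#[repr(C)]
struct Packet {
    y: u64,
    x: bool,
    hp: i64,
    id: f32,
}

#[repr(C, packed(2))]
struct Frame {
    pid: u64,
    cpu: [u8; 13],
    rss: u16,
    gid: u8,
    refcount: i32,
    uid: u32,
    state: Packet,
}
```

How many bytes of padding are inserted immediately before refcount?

Packet: 0..8  y  (8B, 8-aligned); 8..9  x  (1B, 1-aligned); 9..16  -- padding (7B); 16..24  hp  (8B, 8-aligned); 24..28  id  (4B, 4-aligned); 28..32  -- tail padding (4B); sizeof = 32, alignof = 8
0..8  pid  (8B, 2-aligned)
8..21  cpu  (13B, 1-aligned)
21..22  -- padding (1B)
22..24  rss  (2B, 2-aligned)
24..25  gid  (1B, 1-aligned)
25..26  -- padding (1B)
26..30  refcount  (4B, 2-aligned)

1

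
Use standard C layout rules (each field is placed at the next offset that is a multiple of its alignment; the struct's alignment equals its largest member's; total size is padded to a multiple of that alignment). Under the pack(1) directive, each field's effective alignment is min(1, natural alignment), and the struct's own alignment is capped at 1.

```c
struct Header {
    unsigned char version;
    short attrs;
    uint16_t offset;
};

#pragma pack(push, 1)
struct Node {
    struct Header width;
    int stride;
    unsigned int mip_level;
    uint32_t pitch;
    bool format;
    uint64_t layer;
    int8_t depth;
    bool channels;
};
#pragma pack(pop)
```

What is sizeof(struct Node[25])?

Header: 0..1  version  (1B, 1-aligned); 1..2  -- padding (1B); 2..4  attrs  (2B, 2-aligned); 4..6  offset  (2B, 2-aligned); sizeof = 6, alignof = 2
0..6  width  (6B, 1-aligned)
6..10  stride  (4B, 1-aligned)
10..14  mip_level  (4B, 1-aligned)
14..18  pitch  (4B, 1-aligned)
18..19  format  (1B, 1-aligned)
19..27  layer  (8B, 1-aligned)
27..28  depth  (1B, 1-aligned)
28..29  channels  (1B, 1-aligned)
sizeof = 29, alignof = 1
array of 25: 25 × 29 = 725

725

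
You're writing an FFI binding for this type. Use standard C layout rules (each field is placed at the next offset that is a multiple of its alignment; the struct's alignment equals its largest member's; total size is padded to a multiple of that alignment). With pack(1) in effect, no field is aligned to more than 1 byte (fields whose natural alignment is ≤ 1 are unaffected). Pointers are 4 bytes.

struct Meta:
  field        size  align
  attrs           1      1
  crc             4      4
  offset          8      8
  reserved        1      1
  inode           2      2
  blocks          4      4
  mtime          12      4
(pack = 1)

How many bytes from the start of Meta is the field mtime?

20

@0: attrs [1B, align 1] → 1
@1: crc [4B, align 1] → 5
@5: offset [8B, align 1] → 13
@13: reserved [1B, align 1] → 14
@14: inode [2B, align 1] → 16
@16: blocks [4B, align 1] → 20
@20: mtime [12B, align 1] → 32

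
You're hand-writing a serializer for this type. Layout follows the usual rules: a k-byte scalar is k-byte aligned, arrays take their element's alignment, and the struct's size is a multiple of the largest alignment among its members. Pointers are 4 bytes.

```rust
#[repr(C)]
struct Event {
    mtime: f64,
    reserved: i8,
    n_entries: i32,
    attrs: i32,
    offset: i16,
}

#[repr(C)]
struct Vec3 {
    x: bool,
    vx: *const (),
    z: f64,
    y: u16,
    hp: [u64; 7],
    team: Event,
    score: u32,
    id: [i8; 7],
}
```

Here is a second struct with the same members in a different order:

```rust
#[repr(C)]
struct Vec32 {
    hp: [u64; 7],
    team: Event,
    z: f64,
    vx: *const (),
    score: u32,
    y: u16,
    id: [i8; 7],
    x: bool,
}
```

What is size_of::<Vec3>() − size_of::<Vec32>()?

Event: 0..8  mtime  (8B, 8-aligned); 8..9  reserved  (1B, 1-aligned); 9..12  -- padding (3B); 12..16  n_entries  (4B, 4-aligned); 16..20  attrs  (4B, 4-aligned); 20..22  offset  (2B, 2-aligned); 22..24  -- tail padding (2B); sizeof = 24, alignof = 8
0..1  x  (1B, 1-aligned)
1..4  -- padding (3B)
4..8  vx  (4B, 4-aligned)
8..16  z  (8B, 8-aligned)
16..18  y  (2B, 2-aligned)
18..24  -- padding (6B)
24..80  hp  (56B, 8-aligned)
80..104  team  (24B, 8-aligned)
104..108  score  (4B, 4-aligned)
108..115  id  (7B, 1-aligned)
115..120  -- tail padding (5B)
sizeof = 120, alignof = 8
— Vec32 —
0..56  hp  (56B, 8-aligned)
56..80  team  (24B, 8-aligned)
80..88  z  (8B, 8-aligned)
88..92  vx  (4B, 4-aligned)
92..96  score  (4B, 4-aligned)
96..98  y  (2B, 2-aligned)
98..105  id  (7B, 1-aligned)
105..106  x  (1B, 1-aligned)
106..112  -- tail padding (6B)
sizeof = 112, alignof = 8
120 − 112 = 8

8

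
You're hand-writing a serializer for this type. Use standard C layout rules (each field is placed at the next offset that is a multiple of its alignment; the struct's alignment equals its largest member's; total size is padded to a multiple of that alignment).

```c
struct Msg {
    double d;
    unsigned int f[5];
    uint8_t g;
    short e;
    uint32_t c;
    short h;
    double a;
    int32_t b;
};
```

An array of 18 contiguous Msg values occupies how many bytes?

1008

0..8  d  (8B, 8-aligned)
8..28  f  (20B, 4-aligned)
28..29  g  (1B, 1-aligned)
29..30  -- padding (1B)
30..32  e  (2B, 2-aligned)
32..36  c  (4B, 4-aligned)
36..38  h  (2B, 2-aligned)
38..40  -- padding (2B)
40..48  a  (8B, 8-aligned)
48..52  b  (4B, 4-aligned)
52..56  -- tail padding (4B)
sizeof = 56, alignof = 8
array of 18: 18 × 56 = 1008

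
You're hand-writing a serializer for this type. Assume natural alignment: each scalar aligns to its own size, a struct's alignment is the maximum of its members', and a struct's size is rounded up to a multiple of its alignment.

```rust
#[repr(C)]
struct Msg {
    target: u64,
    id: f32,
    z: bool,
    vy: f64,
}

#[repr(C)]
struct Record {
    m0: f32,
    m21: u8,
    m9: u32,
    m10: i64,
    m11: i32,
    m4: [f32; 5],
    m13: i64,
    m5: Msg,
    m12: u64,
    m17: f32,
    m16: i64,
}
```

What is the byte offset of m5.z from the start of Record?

Msg: target at 0 (size 8, align 8) → ends 8; id at 8 (size 4, align 4) → ends 12; z at 12 (size 1, align 1) → ends 13; pad 3 to align 8 for vy; vy at 16 (size 8, align 8) → ends 24; total 24 bytes, alignment 8
m0 at 0 (size 4, align 4) → ends 4
m21 at 4 (size 1, align 1) → ends 5
pad 3 to align 4 for m9
m9 at 8 (size 4, align 4) → ends 12
pad 4 to align 8 for m10
m10 at 16 (size 8, align 8) → ends 24
m11 at 24 (size 4, align 4) → ends 28
m4 at 28 (size 20, align 4) → ends 48
m13 at 48 (size 8, align 8) → ends 56
m5 at 56 (size 24, align 8) → ends 80
within Msg: z at 12
56 + 12 = 68

68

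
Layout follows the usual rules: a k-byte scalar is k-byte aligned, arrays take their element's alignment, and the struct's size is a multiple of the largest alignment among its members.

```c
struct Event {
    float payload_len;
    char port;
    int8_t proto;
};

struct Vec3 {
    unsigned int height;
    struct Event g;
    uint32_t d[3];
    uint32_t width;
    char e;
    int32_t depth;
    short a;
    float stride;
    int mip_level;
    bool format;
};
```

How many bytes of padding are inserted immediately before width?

0

Event: @0: payload_len [4B, align 4] → 4; @4: port [1B, align 1] → 5; @5: proto [1B, align 1] → 6; +2 tail pad (align 4); size 8, align 4
@0: height [4B, align 4] → 4
@4: g [8B, align 4] → 12
@12: d [12B, align 4] → 24
@24: width [4B, align 4] → 28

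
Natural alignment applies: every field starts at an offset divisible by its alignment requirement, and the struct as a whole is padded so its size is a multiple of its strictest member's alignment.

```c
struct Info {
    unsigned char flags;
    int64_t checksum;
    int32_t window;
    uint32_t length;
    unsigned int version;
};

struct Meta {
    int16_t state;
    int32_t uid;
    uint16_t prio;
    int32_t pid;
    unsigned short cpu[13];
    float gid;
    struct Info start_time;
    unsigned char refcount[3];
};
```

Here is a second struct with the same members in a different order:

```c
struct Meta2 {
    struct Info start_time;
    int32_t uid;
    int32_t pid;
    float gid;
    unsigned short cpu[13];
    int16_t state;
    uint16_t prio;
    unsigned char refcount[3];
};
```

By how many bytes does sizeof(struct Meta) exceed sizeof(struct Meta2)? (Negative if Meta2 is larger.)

Info: 0..1  flags  (1B, 1-aligned); 1..8  -- padding (7B); 8..16  checksum  (8B, 8-aligned); 16..20  window  (4B, 4-aligned); 20..24  length  (4B, 4-aligned); 24..28  version  (4B, 4-aligned); 28..32  -- tail padding (4B); sizeof = 32, alignof = 8
0..2  state  (2B, 2-aligned)
2..4  -- padding (2B)
4..8  uid  (4B, 4-aligned)
8..10  prio  (2B, 2-aligned)
10..12  -- padding (2B)
12..16  pid  (4B, 4-aligned)
16..42  cpu  (26B, 2-aligned)
42..44  -- padding (2B)
44..48  gid  (4B, 4-aligned)
48..80  start_time  (32B, 8-aligned)
80..83  refcount  (3B, 1-aligned)
83..88  -- tail padding (5B)
sizeof = 88, alignof = 8
— Meta2 —
0..32  start_time  (32B, 8-aligned)
32..36  uid  (4B, 4-aligned)
36..40  pid  (4B, 4-aligned)
40..44  gid  (4B, 4-aligned)
44..70  cpu  (26B, 2-aligned)
70..72  state  (2B, 2-aligned)
72..74  prio  (2B, 2-aligned)
74..77  refcount  (3B, 1-aligned)
77..80  -- tail padding (3B)
sizeof = 80, alignof = 8
88 − 80 = 8

8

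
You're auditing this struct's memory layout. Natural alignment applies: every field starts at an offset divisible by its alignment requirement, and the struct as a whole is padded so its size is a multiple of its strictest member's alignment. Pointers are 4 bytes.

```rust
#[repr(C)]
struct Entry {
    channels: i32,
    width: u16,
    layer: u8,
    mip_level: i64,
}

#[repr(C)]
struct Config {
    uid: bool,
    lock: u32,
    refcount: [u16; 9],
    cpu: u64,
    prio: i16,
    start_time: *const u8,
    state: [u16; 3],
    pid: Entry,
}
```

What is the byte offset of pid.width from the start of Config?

Entry: channels at 0 (size 4, align 4) → ends 4; width at 4 (size 2, align 2) → ends 6; layer at 6 (size 1, align 1) → ends 7; pad 1 to align 8 for mip_level; mip_level at 8 (size 8, align 8) → ends 16; total 16 bytes, alignment 8
uid at 0 (size 1, align 1) → ends 1
pad 3 to align 4 for lock
lock at 4 (size 4, align 4) → ends 8
refcount at 8 (size 18, align 2) → ends 26
pad 6 to align 8 for cpu
cpu at 32 (size 8, align 8) → ends 40
prio at 40 (size 2, align 2) → ends 42
pad 2 to align 4 for start_time
start_time at 44 (size 4, align 4) → ends 48
state at 48 (size 6, align 2) → ends 54
pad 2 to align 8 for pid
pid at 56 (size 16, align 8) → ends 72
within Entry: width at 4
56 + 4 = 60

60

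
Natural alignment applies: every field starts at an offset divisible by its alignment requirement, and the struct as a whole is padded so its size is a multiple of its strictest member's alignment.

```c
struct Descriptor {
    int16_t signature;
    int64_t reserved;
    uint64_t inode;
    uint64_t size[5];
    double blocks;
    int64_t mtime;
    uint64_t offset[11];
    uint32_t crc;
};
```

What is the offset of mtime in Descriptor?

72

0..2  signature  (2B, 2-aligned)
2..8  -- padding (6B)
8..16  reserved  (8B, 8-aligned)
16..24  inode  (8B, 8-aligned)
24..64  size  (40B, 8-aligned)
64..72  blocks  (8B, 8-aligned)
72..80  mtime  (8B, 8-aligned)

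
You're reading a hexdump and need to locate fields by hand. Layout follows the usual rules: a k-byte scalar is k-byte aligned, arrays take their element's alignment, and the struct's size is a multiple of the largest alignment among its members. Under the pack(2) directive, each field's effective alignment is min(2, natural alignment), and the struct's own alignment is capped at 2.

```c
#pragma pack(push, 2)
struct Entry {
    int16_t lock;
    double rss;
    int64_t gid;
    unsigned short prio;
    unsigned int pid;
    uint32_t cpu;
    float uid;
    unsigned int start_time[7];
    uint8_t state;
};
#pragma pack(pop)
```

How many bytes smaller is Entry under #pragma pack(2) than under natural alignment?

10

natural layout:
  lock at 0 (size 2, align 2) → ends 2
  pad 6 to align 8 for rss
  rss at 8 (size 8, align 8) → ends 16
  gid at 16 (size 8, align 8) → ends 24
  prio at 24 (size 2, align 2) → ends 26
  pad 2 to align 4 for pid
  pid at 28 (size 4, align 4) → ends 32
  cpu at 32 (size 4, align 4) → ends 36
  uid at 36 (size 4, align 4) → ends 40
  start_time at 40 (size 28, align 4) → ends 68
  state at 68 (size 1, align 1) → ends 69
  tail pad 3 to reach multiple of 8
  total 72 bytes, alignment 8
packed(2) layout:
  lock at 0 (size 2, align 2) → ends 2
  rss at 2 (size 8, align 2) → ends 10
  gid at 10 (size 8, align 2) → ends 18
  prio at 18 (size 2, align 2) → ends 20
  pid at 20 (size 4, align 2) → ends 24
  cpu at 24 (size 4, align 2) → ends 28
  uid at 28 (size 4, align 2) → ends 32
  start_time at 32 (size 28, align 2) → ends 60
  state at 60 (size 1, align 1) → ends 61
  tail pad 1 to reach multiple of 2
  total 62 bytes, alignment 2
72 − 62 = 10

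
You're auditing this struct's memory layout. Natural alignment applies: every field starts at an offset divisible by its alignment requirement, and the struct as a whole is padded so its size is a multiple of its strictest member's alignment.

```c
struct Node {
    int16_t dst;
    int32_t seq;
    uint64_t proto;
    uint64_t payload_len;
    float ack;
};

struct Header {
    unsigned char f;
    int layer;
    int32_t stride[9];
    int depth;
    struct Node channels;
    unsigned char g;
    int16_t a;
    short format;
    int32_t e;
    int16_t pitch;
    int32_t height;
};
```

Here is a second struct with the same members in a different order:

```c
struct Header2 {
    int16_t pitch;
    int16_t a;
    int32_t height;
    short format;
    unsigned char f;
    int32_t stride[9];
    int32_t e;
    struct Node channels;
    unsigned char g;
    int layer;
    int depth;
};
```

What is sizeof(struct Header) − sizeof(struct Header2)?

Node: dst at 0 (size 2, align 2) → ends 2; pad 2 to align 4 for seq; seq at 4 (size 4, align 4) → ends 8; proto at 8 (size 8, align 8) → ends 16; payload_len at 16 (size 8, align 8) → ends 24; ack at 24 (size 4, align 4) → ends 28; tail pad 4 to reach multiple of 8; total 32 bytes, alignment 8
f at 0 (size 1, align 1) → ends 1
pad 3 to align 4 for layer
layer at 4 (size 4, align 4) → ends 8
stride at 8 (size 36, align 4) → ends 44
depth at 44 (size 4, align 4) → ends 48
channels at 48 (size 32, align 8) → ends 80
g at 80 (size 1, align 1) → ends 81
pad 1 to align 2 for a
a at 82 (size 2, align 2) → ends 84
format at 84 (size 2, align 2) → ends 86
pad 2 to align 4 for e
e at 88 (size 4, align 4) → ends 92
pitch at 92 (size 2, align 2) → ends 94
pad 2 to align 4 for height
height at 96 (size 4, align 4) → ends 100
tail pad 4 to reach multiple of 8
total 104 bytes, alignment 8
— Header2 —
pitch at 0 (size 2, align 2) → ends 2
a at 2 (size 2, align 2) → ends 4
height at 4 (size 4, align 4) → ends 8
format at 8 (size 2, align 2) → ends 10
f at 10 (size 1, align 1) → ends 11
pad 1 to align 4 for stride
stride at 12 (size 36, align 4) → ends 48
e at 48 (size 4, align 4) → ends 52
pad 4 to align 8 for channels
channels at 56 (size 32, align 8) → ends 88
g at 88 (size 1, align 1) → ends 89
pad 3 to align 4 for layer
layer at 92 (size 4, align 4) → ends 96
depth at 96 (size 4, align 4) → ends 100
tail pad 4 to reach multiple of 8
total 104 bytes, alignment 8
104 − 104 = 0

0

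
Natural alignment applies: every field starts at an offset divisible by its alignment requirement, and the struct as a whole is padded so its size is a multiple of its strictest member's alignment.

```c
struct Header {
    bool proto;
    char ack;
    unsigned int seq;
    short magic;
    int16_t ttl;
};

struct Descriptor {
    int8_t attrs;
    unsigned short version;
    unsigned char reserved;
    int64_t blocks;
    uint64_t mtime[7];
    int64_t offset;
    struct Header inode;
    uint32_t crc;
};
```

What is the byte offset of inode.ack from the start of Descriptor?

81

Header: 0..1  proto  (1B, 1-aligned); 1..2  ack  (1B, 1-aligned); 2..4  -- padding (2B); 4..8  seq  (4B, 4-aligned); 8..10  magic  (2B, 2-aligned); 10..12  ttl  (2B, 2-aligned); sizeof = 12, alignof = 4
0..1  attrs  (1B, 1-aligned)
1..2  -- padding (1B)
2..4  version  (2B, 2-aligned)
4..5  reserved  (1B, 1-aligned)
5..8  -- padding (3B)
8..16  blocks  (8B, 8-aligned)
16..72  mtime  (56B, 8-aligned)
72..80  offset  (8B, 8-aligned)
80..92  inode  (12B, 4-aligned)
within Header: ack at 1
80 + 1 = 81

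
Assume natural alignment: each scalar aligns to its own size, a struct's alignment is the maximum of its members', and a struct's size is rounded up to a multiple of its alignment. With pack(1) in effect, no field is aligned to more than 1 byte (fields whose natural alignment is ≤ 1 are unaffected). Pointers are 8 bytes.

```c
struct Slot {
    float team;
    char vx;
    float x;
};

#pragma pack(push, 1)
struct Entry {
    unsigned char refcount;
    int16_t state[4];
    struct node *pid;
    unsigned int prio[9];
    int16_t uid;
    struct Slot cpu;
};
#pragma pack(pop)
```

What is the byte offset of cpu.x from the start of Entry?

Slot: 0..4  team  (4B, 4-aligned); 4..5  vx  (1B, 1-aligned); 5..8  -- padding (3B); 8..12  x  (4B, 4-aligned); sizeof = 12, alignof = 4
0..1  refcount  (1B, 1-aligned)
1..9  state  (8B, 1-aligned)
9..17  pid  (8B, 1-aligned)
17..53  prio  (36B, 1-aligned)
53..55  uid  (2B, 1-aligned)
55..67  cpu  (12B, 1-aligned)
within Slot: x at 8
55 + 8 = 63

63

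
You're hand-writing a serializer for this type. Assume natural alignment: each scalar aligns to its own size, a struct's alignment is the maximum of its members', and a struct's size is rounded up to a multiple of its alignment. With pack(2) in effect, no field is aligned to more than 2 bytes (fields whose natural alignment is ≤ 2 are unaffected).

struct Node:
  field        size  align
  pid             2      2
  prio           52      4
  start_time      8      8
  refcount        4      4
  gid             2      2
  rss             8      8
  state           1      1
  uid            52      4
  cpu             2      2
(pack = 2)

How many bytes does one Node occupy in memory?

132

@0: pid [2B, align 2] → 2
@2: prio [52B, align 2] → 54
@54: start_time [8B, align 2] → 62
@62: refcount [4B, align 2] → 66
@66: gid [2B, align 2] → 68
@68: rss [8B, align 2] → 76
@76: state [1B, align 1] → 77
+1 pad (align 2)
@78: uid [52B, align 2] → 130
@130: cpu [2B, align 2] → 132
size 132, align 2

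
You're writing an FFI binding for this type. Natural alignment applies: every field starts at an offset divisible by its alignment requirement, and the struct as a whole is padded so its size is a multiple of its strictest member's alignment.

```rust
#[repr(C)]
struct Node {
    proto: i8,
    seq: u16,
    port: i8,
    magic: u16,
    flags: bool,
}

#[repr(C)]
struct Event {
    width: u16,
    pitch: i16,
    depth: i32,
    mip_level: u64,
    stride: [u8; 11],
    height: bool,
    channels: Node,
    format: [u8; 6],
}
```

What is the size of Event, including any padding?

48

Node: proto at 0 (size 1, align 1) → ends 1; pad 1 to align 2 for seq; seq at 2 (size 2, align 2) → ends 4; port at 4 (size 1, align 1) → ends 5; pad 1 to align 2 for magic; magic at 6 (size 2, align 2) → ends 8; flags at 8 (size 1, align 1) → ends 9; tail pad 1 to reach multiple of 2; total 10 bytes, alignment 2
width at 0 (size 2, align 2) → ends 2
pitch at 2 (size 2, align 2) → ends 4
depth at 4 (size 4, align 4) → ends 8
mip_level at 8 (size 8, align 8) → ends 16
stride at 16 (size 11, align 1) → ends 27
height at 27 (size 1, align 1) → ends 28
channels at 28 (size 10, align 2) → ends 38
format at 38 (size 6, align 1) → ends 44
tail pad 4 to reach multiple of 8
total 48 bytes, alignment 8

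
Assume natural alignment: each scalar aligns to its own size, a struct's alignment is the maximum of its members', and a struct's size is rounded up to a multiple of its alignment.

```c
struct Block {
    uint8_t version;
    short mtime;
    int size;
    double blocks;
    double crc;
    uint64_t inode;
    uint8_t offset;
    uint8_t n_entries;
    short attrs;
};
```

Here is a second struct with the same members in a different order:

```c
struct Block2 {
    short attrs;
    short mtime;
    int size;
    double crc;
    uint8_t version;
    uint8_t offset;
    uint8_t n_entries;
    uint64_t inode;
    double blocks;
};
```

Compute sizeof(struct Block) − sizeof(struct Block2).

0..1  version  (1B, 1-aligned)
1..2  -- padding (1B)
2..4  mtime  (2B, 2-aligned)
4..8  size  (4B, 4-aligned)
8..16  blocks  (8B, 8-aligned)
16..24  crc  (8B, 8-aligned)
24..32  inode  (8B, 8-aligned)
32..33  offset  (1B, 1-aligned)
33..34  n_entries  (1B, 1-aligned)
34..36  attrs  (2B, 2-aligned)
36..40  -- tail padding (4B)
sizeof = 40, alignof = 8
— Block2 —
0..2  attrs  (2B, 2-aligned)
2..4  mtime  (2B, 2-aligned)
4..8  size  (4B, 4-aligned)
8..16  crc  (8B, 8-aligned)
16..17  version  (1B, 1-aligned)
17..18  offset  (1B, 1-aligned)
18..19  n_entries  (1B, 1-aligned)
19..24  -- padding (5B)
24..32  inode  (8B, 8-aligned)
32..40  blocks  (8B, 8-aligned)
sizeof = 40, alignof = 8
40 − 40 = 0

0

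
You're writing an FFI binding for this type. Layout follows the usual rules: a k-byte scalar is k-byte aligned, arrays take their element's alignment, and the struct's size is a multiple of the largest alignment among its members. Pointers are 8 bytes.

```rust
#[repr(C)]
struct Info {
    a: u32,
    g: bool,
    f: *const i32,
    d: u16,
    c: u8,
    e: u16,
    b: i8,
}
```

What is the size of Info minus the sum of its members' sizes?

a at 0 (size 4, align 4) → ends 4
g at 4 (size 1, align 1) → ends 5
pad 3 to align 8 for f
f at 8 (size 8, align 8) → ends 16
d at 16 (size 2, align 2) → ends 18
c at 18 (size 1, align 1) → ends 19
pad 1 to align 2 for e
e at 20 (size 2, align 2) → ends 22
b at 22 (size 1, align 1) → ends 23
tail pad 1 to reach multiple of 8
total 24 bytes, alignment 8
data bytes 19, size 24 → padding 5

5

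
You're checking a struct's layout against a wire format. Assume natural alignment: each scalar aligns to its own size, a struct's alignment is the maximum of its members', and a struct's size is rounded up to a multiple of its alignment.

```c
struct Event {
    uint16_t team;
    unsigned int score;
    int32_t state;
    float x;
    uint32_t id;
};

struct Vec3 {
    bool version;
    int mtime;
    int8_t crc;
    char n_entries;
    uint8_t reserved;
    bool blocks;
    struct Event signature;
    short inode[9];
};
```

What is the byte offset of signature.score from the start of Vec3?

Event: 0..2  team  (2B, 2-aligned); 2..4  -- padding (2B); 4..8  score  (4B, 4-aligned); 8..12  state  (4B, 4-aligned); 12..16  x  (4B, 4-aligned); 16..20  id  (4B, 4-aligned); sizeof = 20, alignof = 4
0..1  version  (1B, 1-aligned)
1..4  -- padding (3B)
4..8  mtime  (4B, 4-aligned)
8..9  crc  (1B, 1-aligned)
9..10  n_entries  (1B, 1-aligned)
10..11  reserved  (1B, 1-aligned)
11..12  blocks  (1B, 1-aligned)
12..32  signature  (20B, 4-aligned)
within Event: score at 4
12 + 4 = 16

16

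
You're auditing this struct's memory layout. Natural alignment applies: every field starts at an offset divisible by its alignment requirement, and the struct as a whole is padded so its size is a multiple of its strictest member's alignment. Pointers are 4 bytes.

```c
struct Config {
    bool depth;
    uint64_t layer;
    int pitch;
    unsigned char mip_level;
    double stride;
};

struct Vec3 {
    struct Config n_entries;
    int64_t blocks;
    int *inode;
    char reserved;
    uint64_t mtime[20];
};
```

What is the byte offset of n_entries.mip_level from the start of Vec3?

20

Config: depth at 0 (size 1, align 1) → ends 1; pad 7 to align 8 for layer; layer at 8 (size 8, align 8) → ends 16; pitch at 16 (size 4, align 4) → ends 20; mip_level at 20 (size 1, align 1) → ends 21; pad 3 to align 8 for stride; stride at 24 (size 8, align 8) → ends 32; total 32 bytes, alignment 8
n_entries at 0 (size 32, align 8) → ends 32
within Config: mip_level at 20
0 + 20 = 20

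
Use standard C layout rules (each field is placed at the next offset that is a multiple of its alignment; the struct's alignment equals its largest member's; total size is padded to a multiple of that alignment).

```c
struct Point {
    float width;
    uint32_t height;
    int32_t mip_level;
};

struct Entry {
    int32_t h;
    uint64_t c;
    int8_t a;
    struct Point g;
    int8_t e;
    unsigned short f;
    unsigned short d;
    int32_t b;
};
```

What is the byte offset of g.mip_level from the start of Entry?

28

Point: @0: width [4B, align 4] → 4; @4: height [4B, align 4] → 8; @8: mip_level [4B, align 4] → 12; size 12, align 4
@0: h [4B, align 4] → 4
+4 pad (align 8)
@8: c [8B, align 8] → 16
@16: a [1B, align 1] → 17
+3 pad (align 4)
@20: g [12B, align 4] → 32
within Point: mip_level at 8
20 + 8 = 28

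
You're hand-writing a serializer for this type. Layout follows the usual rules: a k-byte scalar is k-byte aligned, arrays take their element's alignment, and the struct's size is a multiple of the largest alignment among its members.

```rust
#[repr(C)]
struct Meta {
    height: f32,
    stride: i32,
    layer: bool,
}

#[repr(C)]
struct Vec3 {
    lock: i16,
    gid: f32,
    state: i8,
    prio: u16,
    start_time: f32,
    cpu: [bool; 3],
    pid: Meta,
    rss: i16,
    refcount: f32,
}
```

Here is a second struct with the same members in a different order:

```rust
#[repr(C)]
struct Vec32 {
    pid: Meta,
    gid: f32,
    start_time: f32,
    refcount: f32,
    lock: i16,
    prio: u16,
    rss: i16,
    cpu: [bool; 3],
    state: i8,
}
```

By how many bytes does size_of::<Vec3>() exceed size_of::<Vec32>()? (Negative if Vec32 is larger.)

Meta: height at 0 (size 4, align 4) → ends 4; stride at 4 (size 4, align 4) → ends 8; layer at 8 (size 1, align 1) → ends 9; tail pad 3 to reach multiple of 4; total 12 bytes, alignment 4
lock at 0 (size 2, align 2) → ends 2
pad 2 to align 4 for gid
gid at 4 (size 4, align 4) → ends 8
state at 8 (size 1, align 1) → ends 9
pad 1 to align 2 for prio
prio at 10 (size 2, align 2) → ends 12
start_time at 12 (size 4, align 4) → ends 16
cpu at 16 (size 3, align 1) → ends 19
pad 1 to align 4 for pid
pid at 20 (size 12, align 4) → ends 32
rss at 32 (size 2, align 2) → ends 34
pad 2 to align 4 for refcount
refcount at 36 (size 4, align 4) → ends 40
total 40 bytes, alignment 4
— Vec32 —
pid at 0 (size 12, align 4) → ends 12
gid at 12 (size 4, align 4) → ends 16
start_time at 16 (size 4, align 4) → ends 20
refcount at 20 (size 4, align 4) → ends 24
lock at 24 (size 2, align 2) → ends 26
prio at 26 (size 2, align 2) → ends 28
rss at 28 (size 2, align 2) → ends 30
cpu at 30 (size 3, align 1) → ends 33
state at 33 (size 1, align 1) → ends 34
tail pad 2 to reach multiple of 4
total 36 bytes, alignment 4
40 − 36 = 4

4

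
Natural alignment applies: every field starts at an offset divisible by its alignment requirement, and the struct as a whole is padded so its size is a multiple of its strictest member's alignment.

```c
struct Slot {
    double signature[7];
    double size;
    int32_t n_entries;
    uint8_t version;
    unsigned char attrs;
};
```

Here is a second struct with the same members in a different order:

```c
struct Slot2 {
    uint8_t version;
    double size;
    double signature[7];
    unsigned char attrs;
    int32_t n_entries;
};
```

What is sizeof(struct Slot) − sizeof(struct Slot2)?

-8

0..56  signature  (56B, 8-aligned)
56..64  size  (8B, 8-aligned)
64..68  n_entries  (4B, 4-aligned)
68..69  version  (1B, 1-aligned)
69..70  attrs  (1B, 1-aligned)
70..72  -- tail padding (2B)
sizeof = 72, alignof = 8
— Slot2 —
0..1  version  (1B, 1-aligned)
1..8  -- padding (7B)
8..16  size  (8B, 8-aligned)
16..72  signature  (56B, 8-aligned)
72..73  attrs  (1B, 1-aligned)
73..76  -- padding (3B)
76..80  n_entries  (4B, 4-aligned)
sizeof = 80, alignof = 8
72 − 80 = -8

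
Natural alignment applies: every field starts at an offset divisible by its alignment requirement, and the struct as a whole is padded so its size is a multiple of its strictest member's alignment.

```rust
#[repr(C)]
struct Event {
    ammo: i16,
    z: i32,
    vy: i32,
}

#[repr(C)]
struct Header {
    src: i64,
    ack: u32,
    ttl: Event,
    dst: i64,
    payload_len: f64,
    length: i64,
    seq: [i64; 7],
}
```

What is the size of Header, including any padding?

Event: 0..2  ammo  (2B, 2-aligned); 2..4  -- padding (2B); 4..8  z  (4B, 4-aligned); 8..12  vy  (4B, 4-aligned); sizeof = 12, alignof = 4
0..8  src  (8B, 8-aligned)
8..12  ack  (4B, 4-aligned)
12..24  ttl  (12B, 4-aligned)
24..32  dst  (8B, 8-aligned)
32..40  payload_len  (8B, 8-aligned)
40..48  length  (8B, 8-aligned)
48..104  seq  (56B, 8-aligned)
sizeof = 104, alignof = 8

104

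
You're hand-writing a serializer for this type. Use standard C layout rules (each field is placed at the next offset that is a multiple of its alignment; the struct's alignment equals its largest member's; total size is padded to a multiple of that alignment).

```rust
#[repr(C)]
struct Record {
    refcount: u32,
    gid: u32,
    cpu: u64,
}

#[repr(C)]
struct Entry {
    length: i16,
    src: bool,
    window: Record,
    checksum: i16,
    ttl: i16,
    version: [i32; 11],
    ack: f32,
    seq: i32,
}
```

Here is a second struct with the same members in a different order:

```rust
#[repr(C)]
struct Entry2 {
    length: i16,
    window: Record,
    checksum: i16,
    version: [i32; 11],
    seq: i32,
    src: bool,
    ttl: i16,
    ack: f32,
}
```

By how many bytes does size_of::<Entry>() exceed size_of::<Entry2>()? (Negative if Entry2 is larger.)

Record: refcount at 0 (size 4, align 4) → ends 4; gid at 4 (size 4, align 4) → ends 8; cpu at 8 (size 8, align 8) → ends 16; total 16 bytes, alignment 8
length at 0 (size 2, align 2) → ends 2
src at 2 (size 1, align 1) → ends 3
pad 5 to align 8 for window
window at 8 (size 16, align 8) → ends 24
checksum at 24 (size 2, align 2) → ends 26
ttl at 26 (size 2, align 2) → ends 28
version at 28 (size 44, align 4) → ends 72
ack at 72 (size 4, align 4) → ends 76
seq at 76 (size 4, align 4) → ends 80
total 80 bytes, alignment 8
— Entry2 —
length at 0 (size 2, align 2) → ends 2
pad 6 to align 8 for window
window at 8 (size 16, align 8) → ends 24
checksum at 24 (size 2, align 2) → ends 26
pad 2 to align 4 for version
version at 28 (size 44, align 4) → ends 72
seq at 72 (size 4, align 4) → ends 76
src at 76 (size 1, align 1) → ends 77
pad 1 to align 2 for ttl
ttl at 78 (size 2, align 2) → ends 80
ack at 80 (size 4, align 4) → ends 84
tail pad 4 to reach multiple of 8
total 88 bytes, alignment 8
80 − 88 = -8

-8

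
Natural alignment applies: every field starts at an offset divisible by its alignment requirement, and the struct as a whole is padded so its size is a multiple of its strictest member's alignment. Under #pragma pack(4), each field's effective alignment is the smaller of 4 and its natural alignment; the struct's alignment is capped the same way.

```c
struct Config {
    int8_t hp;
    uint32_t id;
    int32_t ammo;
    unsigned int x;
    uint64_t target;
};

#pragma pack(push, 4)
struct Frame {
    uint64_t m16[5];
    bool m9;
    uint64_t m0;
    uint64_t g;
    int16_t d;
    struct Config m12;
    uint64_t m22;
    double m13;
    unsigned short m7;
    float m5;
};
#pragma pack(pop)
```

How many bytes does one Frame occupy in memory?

112

Config: hp at 0 (size 1, align 1) → ends 1; pad 3 to align 4 for id; id at 4 (size 4, align 4) → ends 8; ammo at 8 (size 4, align 4) → ends 12; x at 12 (size 4, align 4) → ends 16; target at 16 (size 8, align 8) → ends 24; total 24 bytes, alignment 8
m16 at 0 (size 40, align 4) → ends 40
m9 at 40 (size 1, align 1) → ends 41
pad 3 to align 4 for m0
m0 at 44 (size 8, align 4) → ends 52
g at 52 (size 8, align 4) → ends 60
d at 60 (size 2, align 2) → ends 62
pad 2 to align 4 for m12
m12 at 64 (size 24, align 4) → ends 88
m22 at 88 (size 8, align 4) → ends 96
m13 at 96 (size 8, align 4) → ends 104
m7 at 104 (size 2, align 2) → ends 106
pad 2 to align 4 for m5
m5 at 108 (size 4, align 4) → ends 112
total 112 bytes, alignment 4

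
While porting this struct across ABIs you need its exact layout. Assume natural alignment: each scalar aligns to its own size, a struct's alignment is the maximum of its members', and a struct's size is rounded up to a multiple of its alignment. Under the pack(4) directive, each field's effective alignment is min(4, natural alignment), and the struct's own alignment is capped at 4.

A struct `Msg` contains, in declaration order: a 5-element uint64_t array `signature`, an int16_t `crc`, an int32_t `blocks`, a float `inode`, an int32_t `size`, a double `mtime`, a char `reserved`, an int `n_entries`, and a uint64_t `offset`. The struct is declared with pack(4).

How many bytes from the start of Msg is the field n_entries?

68

@0: signature [40B, align 4] → 40
@40: crc [2B, align 2] → 42
+2 pad (align 4)
@44: blocks [4B, align 4] → 48
@48: inode [4B, align 4] → 52
@52: size [4B, align 4] → 56
@56: mtime [8B, align 4] → 64
@64: reserved [1B, align 1] → 65
+3 pad (align 4)
@68: n_entries [4B, align 4] → 72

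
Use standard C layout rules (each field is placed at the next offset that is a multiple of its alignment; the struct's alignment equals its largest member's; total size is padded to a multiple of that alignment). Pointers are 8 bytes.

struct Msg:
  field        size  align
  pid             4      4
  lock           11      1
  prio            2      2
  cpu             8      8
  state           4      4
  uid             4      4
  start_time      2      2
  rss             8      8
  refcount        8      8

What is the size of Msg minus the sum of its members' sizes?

13

0..4  pid  (4B, 4-aligned)
4..15  lock  (11B, 1-aligned)
15..16  -- padding (1B)
16..18  prio  (2B, 2-aligned)
18..24  -- padding (6B)
24..32  cpu  (8B, 8-aligned)
32..36  state  (4B, 4-aligned)
36..40  uid  (4B, 4-aligned)
40..42  start_time  (2B, 2-aligned)
42..48  -- padding (6B)
48..56  rss  (8B, 8-aligned)
56..64  refcount  (8B, 8-aligned)
sizeof = 64, alignof = 8
data bytes 51, size 64 → padding 13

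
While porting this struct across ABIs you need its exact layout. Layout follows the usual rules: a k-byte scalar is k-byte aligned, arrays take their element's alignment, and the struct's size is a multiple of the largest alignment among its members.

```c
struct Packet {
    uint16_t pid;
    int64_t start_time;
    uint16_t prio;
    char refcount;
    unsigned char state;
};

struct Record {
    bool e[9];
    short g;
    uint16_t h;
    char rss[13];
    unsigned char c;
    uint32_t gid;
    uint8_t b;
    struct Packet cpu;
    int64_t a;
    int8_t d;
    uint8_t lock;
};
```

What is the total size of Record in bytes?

Packet: @0: pid [2B, align 2] → 2; +6 pad (align 8); @8: start_time [8B, align 8] → 16; @16: prio [2B, align 2] → 18; @18: refcount [1B, align 1] → 19; @19: state [1B, align 1] → 20; +4 tail pad (align 8); size 24, align 8
@0: e [9B, align 1] → 9
+1 pad (align 2)
@10: g [2B, align 2] → 12
@12: h [2B, align 2] → 14
@14: rss [13B, align 1] → 27
@27: c [1B, align 1] → 28
@28: gid [4B, align 4] → 32
@32: b [1B, align 1] → 33
+7 pad (align 8)
@40: cpu [24B, align 8] → 64
@64: a [8B, align 8] → 72
@72: d [1B, align 1] → 73
@73: lock [1B, align 1] → 74
+6 tail pad (align 8)
size 80, align 8

80 bytes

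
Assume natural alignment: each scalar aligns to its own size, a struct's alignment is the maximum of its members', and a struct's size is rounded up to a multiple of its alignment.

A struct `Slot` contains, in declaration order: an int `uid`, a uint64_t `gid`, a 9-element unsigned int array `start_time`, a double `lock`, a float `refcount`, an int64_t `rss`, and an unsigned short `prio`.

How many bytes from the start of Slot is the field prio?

80

0..4  uid  (4B, 4-aligned)
4..8  -- padding (4B)
8..16  gid  (8B, 8-aligned)
16..52  start_time  (36B, 4-aligned)
52..56  -- padding (4B)
56..64  lock  (8B, 8-aligned)
64..68  refcount  (4B, 4-aligned)
68..72  -- padding (4B)
72..80  rss  (8B, 8-aligned)
80..82  prio  (2B, 2-aligned)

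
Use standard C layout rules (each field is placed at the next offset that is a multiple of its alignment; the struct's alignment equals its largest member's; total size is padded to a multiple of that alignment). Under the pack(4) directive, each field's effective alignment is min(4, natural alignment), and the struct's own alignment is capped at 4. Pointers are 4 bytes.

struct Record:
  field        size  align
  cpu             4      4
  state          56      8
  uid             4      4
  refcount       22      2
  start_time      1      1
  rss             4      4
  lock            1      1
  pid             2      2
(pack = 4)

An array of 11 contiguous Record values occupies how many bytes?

1056

cpu at 0 (size 4, align 4) → ends 4
state at 4 (size 56, align 4) → ends 60
uid at 60 (size 4, align 4) → ends 64
refcount at 64 (size 22, align 2) → ends 86
start_time at 86 (size 1, align 1) → ends 87
pad 1 to align 4 for rss
rss at 88 (size 4, align 4) → ends 92
lock at 92 (size 1, align 1) → ends 93
pad 1 to align 2 for pid
pid at 94 (size 2, align 2) → ends 96
total 96 bytes, alignment 4
array of 11: 11 × 96 = 1056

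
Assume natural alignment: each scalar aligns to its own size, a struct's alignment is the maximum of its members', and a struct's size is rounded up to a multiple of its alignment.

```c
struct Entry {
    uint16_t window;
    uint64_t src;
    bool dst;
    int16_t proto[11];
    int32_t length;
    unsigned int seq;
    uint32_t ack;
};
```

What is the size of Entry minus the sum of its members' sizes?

window at 0 (size 2, align 2) → ends 2
pad 6 to align 8 for src
src at 8 (size 8, align 8) → ends 16
dst at 16 (size 1, align 1) → ends 17
pad 1 to align 2 for proto
proto at 18 (size 22, align 2) → ends 40
length at 40 (size 4, align 4) → ends 44
seq at 44 (size 4, align 4) → ends 48
ack at 48 (size 4, align 4) → ends 52
tail pad 4 to reach multiple of 8
total 56 bytes, alignment 8
data bytes 45, size 56 → padding 11

11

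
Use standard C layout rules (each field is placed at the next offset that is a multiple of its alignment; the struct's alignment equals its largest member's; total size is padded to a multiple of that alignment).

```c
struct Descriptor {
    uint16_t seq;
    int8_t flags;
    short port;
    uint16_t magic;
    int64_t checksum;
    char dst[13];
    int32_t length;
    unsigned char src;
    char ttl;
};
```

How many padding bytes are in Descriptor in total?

0..2  seq  (2B, 2-aligned)
2..3  flags  (1B, 1-aligned)
3..4  -- padding (1B)
4..6  port  (2B, 2-aligned)
6..8  magic  (2B, 2-aligned)
8..16  checksum  (8B, 8-aligned)
16..29  dst  (13B, 1-aligned)
29..32  -- padding (3B)
32..36  length  (4B, 4-aligned)
36..37  src  (1B, 1-aligned)
37..38  ttl  (1B, 1-aligned)
38..40  -- tail padding (2B)
sizeof = 40, alignof = 8
data bytes 34, size 40 → padding 6

6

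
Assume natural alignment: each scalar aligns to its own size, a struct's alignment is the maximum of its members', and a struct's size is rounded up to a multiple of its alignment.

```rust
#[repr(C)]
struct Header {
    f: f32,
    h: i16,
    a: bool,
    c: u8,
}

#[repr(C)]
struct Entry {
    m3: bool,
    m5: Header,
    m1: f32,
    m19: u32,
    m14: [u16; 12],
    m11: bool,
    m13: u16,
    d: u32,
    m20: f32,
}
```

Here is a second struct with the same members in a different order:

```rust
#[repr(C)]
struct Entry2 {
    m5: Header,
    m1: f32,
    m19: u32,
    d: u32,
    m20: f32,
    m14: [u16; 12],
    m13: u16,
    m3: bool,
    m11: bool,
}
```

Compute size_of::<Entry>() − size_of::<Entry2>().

4

Header: f at 0 (size 4, align 4) → ends 4; h at 4 (size 2, align 2) → ends 6; a at 6 (size 1, align 1) → ends 7; c at 7 (size 1, align 1) → ends 8; total 8 bytes, alignment 4
m3 at 0 (size 1, align 1) → ends 1
pad 3 to align 4 for m5
m5 at 4 (size 8, align 4) → ends 12
m1 at 12 (size 4, align 4) → ends 16
m19 at 16 (size 4, align 4) → ends 20
m14 at 20 (size 24, align 2) → ends 44
m11 at 44 (size 1, align 1) → ends 45
pad 1 to align 2 for m13
m13 at 46 (size 2, align 2) → ends 48
d at 48 (size 4, align 4) → ends 52
m20 at 52 (size 4, align 4) → ends 56
total 56 bytes, alignment 4
— Entry2 —
m5 at 0 (size 8, align 4) → ends 8
m1 at 8 (size 4, align 4) → ends 12
m19 at 12 (size 4, align 4) → ends 16
d at 16 (size 4, align 4) → ends 20
m20 at 20 (size 4, align 4) → ends 24
m14 at 24 (size 24, align 2) → ends 48
m13 at 48 (size 2, align 2) → ends 50
m3 at 50 (size 1, align 1) → ends 51
m11 at 51 (size 1, align 1) → ends 52
total 52 bytes, alignment 4
56 − 52 = 4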